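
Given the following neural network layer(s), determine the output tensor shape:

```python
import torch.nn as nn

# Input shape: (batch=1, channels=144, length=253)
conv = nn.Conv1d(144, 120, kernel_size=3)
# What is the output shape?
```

Input: (1, 144, 253) -> Output: (1, 120, 251)

Answer: (1, 120, 251)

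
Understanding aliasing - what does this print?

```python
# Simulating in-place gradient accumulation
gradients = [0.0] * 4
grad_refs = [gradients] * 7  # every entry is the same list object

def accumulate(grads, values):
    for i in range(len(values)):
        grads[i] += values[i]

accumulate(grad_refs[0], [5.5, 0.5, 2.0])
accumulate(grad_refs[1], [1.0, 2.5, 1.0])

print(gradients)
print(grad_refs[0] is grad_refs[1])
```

Key concept: gradient accumulation aliasing.
Step by step:
`gradients = [0.0] * 4` → gradients = [0.0, 0.0, 0.0, 0.0]
`grad_refs = [gradients] * 7` → grad_refs = [[0.0, 0.0, 0.0, 0.0], [0.0, 0.0, 0.0, 0.0], [0.0, 0.0, 0.0, 0.0], [0.0, 0.0, 0.0, 0.0], [0.0, 0.0, 0.0, 0.0], [0.0, 0.0, 0.0, 0.0], [0.0, 0.0, 0.0, 0.0]]
`accumulate(grad_refs[0], [5.5, 0.5, 2.0])` → gradients = [5.5, 0.5, 2.0, 0.0]; grad_refs = [[5.5, 0.5, 2.0, 0.0], [5.5, 0.5, 2.0, 0.0], [5.5, 0.5, 2.0, 0.0], [5.5, 0.5, 2.0, 0.0], [5.5, 0.5, 2.0, 0.0], [5.5, 0.5, 2.0, 0.0], [5.5, 0.5, 2.0, 0.0]]
`accumulate(grad_refs[1], [1.0, 2.5, 1.0])` → gradients = [6.5, 3.0, 3.0, 0.0]; grad_refs = [[6.5, 3.0, 3.0, 0.0], [6.5, 3.0, 3.0, 0.0], [6.5, 3.0, 3.0, 0.0], [6.5, 3.0, 3.0, 0.0], [6.5, 3.0, 3.0, 0.0], [6.5, 3.0, 3.0, 0.0], [6.5, 3.0, 3.0, 0.0]]
`print(gradients)` → prints [6.5, 3.0, 3.0, 0.0]
`print(grad_refs[0] is grad_refs[1])` → prints True

Answer:
[6.5, 3.0, 3.0, 0.0]
True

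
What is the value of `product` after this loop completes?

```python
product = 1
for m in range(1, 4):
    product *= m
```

3! = 6
`product` takes the values: 1 → 2 → 6

Answer: 6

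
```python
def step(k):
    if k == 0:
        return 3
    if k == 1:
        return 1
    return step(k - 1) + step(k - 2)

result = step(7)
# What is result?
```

Build up from base cases: step(0)=3, step(1)=1, step(2)=4, step(3)=5, step(4)=9, step(5)=14, step(6)=23, ..., step(7)=37

Answer: 37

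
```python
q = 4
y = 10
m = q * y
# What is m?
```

Trace:
`q = 4` → q = 4
`y = 10` → y = 10
`m = q * y` → m = 40
So m = 40

Answer: 40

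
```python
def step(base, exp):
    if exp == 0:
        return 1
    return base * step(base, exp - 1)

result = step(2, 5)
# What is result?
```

step(2, 5) = 2 * 2 * 2 * 2 * 2 = 32

Answer: 32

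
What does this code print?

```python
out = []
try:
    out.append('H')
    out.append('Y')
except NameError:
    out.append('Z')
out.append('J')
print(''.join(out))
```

Execution trace: 'H' (try body) → 'Y' (try body, no exception) → 'J' (after the try/except). Output: HYJ

Answer: HYJ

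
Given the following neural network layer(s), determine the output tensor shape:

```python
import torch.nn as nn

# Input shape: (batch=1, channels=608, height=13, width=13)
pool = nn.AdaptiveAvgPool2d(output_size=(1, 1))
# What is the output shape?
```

Input: (1, 608, 13, 13) -> Output: (1, 608, 1, 1)

Answer: (1, 608, 1, 1)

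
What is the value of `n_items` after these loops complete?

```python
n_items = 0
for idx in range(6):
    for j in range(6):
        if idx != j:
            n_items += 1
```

6² - 6 (exclude diagonal)
`n_items` takes the values: 0 → 1 → 2 → 3 → 4 → 5 → 6 → 7 → 8 → 9 → 10 → 11 → 12 → 13 → 14 → 15 → 16 → 17 → 18 → 19 → 20 → 21 → 22 → 23 → 24 → 25 → 26 → 27 → 28 → 29 → 30

Answer: 30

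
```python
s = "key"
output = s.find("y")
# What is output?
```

Trace:
`s = "key"` → s = 'key'
`output = s.find("y")` → output = 2
So output = 2

Answer: 2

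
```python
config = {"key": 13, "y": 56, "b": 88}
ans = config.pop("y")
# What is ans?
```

Trace:
`config = {"key": 13, "y": 56, "b": 88}` → config = {'key': 13, 'y': 56, 'b': 88}
`ans = config.pop("y")` → config = {'key': 13, 'b': 88}; ans = 56
So ans = 56

Answer: 56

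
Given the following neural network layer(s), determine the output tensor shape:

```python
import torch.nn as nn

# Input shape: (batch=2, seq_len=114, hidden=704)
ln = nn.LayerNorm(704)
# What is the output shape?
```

Input: (2, 114, 704) -> Output: (2, 114, 704)

Answer: (2, 114, 704)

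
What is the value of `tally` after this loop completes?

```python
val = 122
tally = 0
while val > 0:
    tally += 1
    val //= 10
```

Count digits by repeated division by 10
`tally` takes the values: 0 → 1 → 2 → 3

Answer: 3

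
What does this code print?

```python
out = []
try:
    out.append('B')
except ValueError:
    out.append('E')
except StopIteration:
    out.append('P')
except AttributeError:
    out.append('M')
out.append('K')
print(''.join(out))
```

Execution trace: 'B' (try body, no exception) → 'K' (after the try/except). Output: BK

Answer: BK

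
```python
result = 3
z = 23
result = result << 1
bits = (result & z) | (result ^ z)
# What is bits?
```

Trace:
`result = 3` → result = 3
`z = 23` → z = 23
`result = result << 1` → result = 6
`bits = (result & z) | (result ^ z)` → bits = 23
So bits = 23

Answer: 23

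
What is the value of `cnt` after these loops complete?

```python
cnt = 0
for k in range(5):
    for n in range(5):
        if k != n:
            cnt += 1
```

5² - 5 (exclude diagonal)
`cnt` takes the values: 0 → 1 → 2 → 3 → 4 → 5 → 6 → 7 → 8 → 9 → 10 → 11 → 12 → 13 → 14 → 15 → 16 → 17 → 18 → 19 → 20

Answer: 20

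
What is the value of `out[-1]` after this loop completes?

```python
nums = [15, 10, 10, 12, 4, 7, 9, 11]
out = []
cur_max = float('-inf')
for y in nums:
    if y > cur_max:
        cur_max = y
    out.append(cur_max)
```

Running max ends at 15
`out` takes the values: [] → [15] → [15, 15] → [15, 15, 15] → [15, 15, 15, 15] → [15, 15, 15, 15, 15] → [15, 15, 15, 15, 15, 15] → [15, 15, 15, 15, 15, 15, 15] → [15, 15, 15, 15, 15, 15, 15, 15]
So `out[-1]` = 15

Answer: 15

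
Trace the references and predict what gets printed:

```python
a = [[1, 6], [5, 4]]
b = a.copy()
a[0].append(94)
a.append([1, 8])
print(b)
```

Key concept: shallow copy with nested lists.
Step by step:
`a = [[1, 6], [5, 4]]` → a = [[1, 6], [5, 4]]
`b = a.copy()` → b = [[1, 6], [5, 4]]
`a[0].append(94)` → a = [[1, 6, 94], [5, 4]]; b = [[1, 6, 94], [5, 4]]
`a.append([1, 8])` → a = [[1, 6, 94], [5, 4], [1, 8]]
`print(b)` → prints [[1, 6, 94], [5, 4]]

Answer: [[1, 6, 94], [5, 4]]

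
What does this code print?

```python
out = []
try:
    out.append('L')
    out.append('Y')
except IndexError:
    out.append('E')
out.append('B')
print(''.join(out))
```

Execution trace: 'L' (try body) → 'Y' (try body, no exception) → 'B' (after the try/except). Output: LYB

Answer: LYB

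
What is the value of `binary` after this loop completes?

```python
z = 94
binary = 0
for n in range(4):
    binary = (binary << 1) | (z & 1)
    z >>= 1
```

Reverse lowest 4 bits of 94
`binary` takes the values: 0 → 1 → 3 → 7

Answer: 7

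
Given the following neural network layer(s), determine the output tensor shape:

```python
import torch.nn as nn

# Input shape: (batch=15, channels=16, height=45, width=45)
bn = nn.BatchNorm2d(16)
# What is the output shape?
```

Input: (15, 16, 45, 45) -> Output: (15, 16, 45, 45)

Answer: (15, 16, 45, 45)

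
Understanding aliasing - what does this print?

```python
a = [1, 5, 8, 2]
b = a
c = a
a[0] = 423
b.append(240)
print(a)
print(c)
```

Key concept: multiple aliases.
Step by step:
`a = [1, 5, 8, 2]` → a = [1, 5, 8, 2]
`b = a` → b = [1, 5, 8, 2] (same object as a)
`c = a` → c = [1, 5, 8, 2] (same object as a, b)
`a[0] = 423` → a = [423, 5, 8, 2] (same object as b, c); b = [423, 5, 8, 2] (same object as a, c); c = [423, 5, 8, 2] (same object as a, b)
`b.append(240)` → a = [423, 5, 8, 2, 240] (same object as b, c); b = [423, 5, 8, 2, 240] (same object as a, c); c = [423, 5, 8, 2, 240] (same object as a, b)
`print(a)` → prints [423, 5, 8, 2, 240]
`print(c)` → prints [423, 5, 8, 2, 240]

Answer:
[423, 5, 8, 2, 240]
[423, 5, 8, 2, 240]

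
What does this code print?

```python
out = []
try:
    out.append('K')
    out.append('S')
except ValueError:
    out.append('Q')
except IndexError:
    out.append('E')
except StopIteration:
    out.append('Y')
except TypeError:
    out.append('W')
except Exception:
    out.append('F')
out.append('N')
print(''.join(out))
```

Execution trace: 'K' (try body) → 'S' (try body, no exception) → 'N' (after the try/except). Output: KSN

Answer: KSN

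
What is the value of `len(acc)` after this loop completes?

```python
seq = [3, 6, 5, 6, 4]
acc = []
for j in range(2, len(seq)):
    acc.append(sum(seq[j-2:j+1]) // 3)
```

Number of 3-element averages
`acc` takes the values: [] → [4] → [4, 5] → [4, 5, 5]
So `len(acc)` = 3

Answer: 3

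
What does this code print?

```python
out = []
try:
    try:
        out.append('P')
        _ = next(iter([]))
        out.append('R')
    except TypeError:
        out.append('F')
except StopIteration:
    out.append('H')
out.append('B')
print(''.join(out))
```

Execution trace: 'P' (try body) → 'H' (outer except StopIteration) → 'B' (after the try/except). Output: PHB

Answer: PHB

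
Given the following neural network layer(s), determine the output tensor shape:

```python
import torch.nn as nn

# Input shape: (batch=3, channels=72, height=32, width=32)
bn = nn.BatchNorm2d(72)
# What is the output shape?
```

Input: (3, 72, 32, 32) -> Output: (3, 72, 32, 32)

Answer: (3, 72, 32, 32)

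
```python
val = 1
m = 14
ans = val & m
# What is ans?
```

Trace:
`val = 1` → val = 1
`m = 14` → m = 14
`ans = val & m` → ans = 0
So ans = 0

Answer: 0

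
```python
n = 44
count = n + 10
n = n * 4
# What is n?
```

Trace:
`n = 44` → n = 44
`count = n + 10` → count = 54
`n = n * 4` → n = 176
So n = 176

Answer: 176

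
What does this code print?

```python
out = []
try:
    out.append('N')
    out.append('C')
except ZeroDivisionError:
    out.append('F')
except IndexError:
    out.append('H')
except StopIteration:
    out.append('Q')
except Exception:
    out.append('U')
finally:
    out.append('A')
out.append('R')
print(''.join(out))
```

Execution trace: 'N' (try body) → 'C' (try body, no exception) → 'A' (finally) → 'R' (after the try/except). Output: NCAR

Answer: NCAR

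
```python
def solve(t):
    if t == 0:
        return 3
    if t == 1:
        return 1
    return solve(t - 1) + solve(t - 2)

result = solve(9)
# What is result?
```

Build up from base cases: solve(0)=3, solve(1)=1, solve(2)=4, solve(3)=5, solve(4)=9, solve(5)=14, solve(6)=23, ..., solve(9)=97

Answer: 97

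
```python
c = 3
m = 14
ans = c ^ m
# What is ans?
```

Trace:
`c = 3` → c = 3
`m = 14` → m = 14
`ans = c ^ m` → ans = 13
So ans = 13

Answer: 13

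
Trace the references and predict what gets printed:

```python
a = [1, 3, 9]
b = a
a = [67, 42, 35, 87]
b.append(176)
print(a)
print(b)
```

Key concept: rebinding vs mutation: a is rebound to a new list, b still points at the original.
Step by step:
`a = [1, 3, 9]` → a = [1, 3, 9]
`b = a` → b = [1, 3, 9] (same object as a)
`a = [67, 42, 35, 87]` → a = [67, 42, 35, 87]
`b.append(176)` → b = [1, 3, 9, 176]
`print(a)` → prints [67, 42, 35, 87]
`print(b)` → prints [1, 3, 9, 176]

Answer:
[67, 42, 35, 87]
[1, 3, 9, 176]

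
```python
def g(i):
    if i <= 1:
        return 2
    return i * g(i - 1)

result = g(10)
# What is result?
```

g(10) = 10 * 9 * 8 * 7 * 6 * 5 * 4 * 3 * 2 * 2 = 7257600

Answer: 7257600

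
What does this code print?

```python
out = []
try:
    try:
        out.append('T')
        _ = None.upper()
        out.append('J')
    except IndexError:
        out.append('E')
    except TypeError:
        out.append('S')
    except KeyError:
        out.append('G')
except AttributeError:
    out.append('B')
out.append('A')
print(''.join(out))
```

Execution trace: 'T' (try body) → 'B' (outer except AttributeError) → 'A' (after the try/except). Output: TBA

Answer: TBA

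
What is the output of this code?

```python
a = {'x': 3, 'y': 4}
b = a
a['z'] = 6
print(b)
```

Key concept: dict aliasing.
Step by step:
`a = {'x': 3, 'y': 4}` → a = {'x': 3, 'y': 4}
`b = a` → b = {'x': 3, 'y': 4} (same object as a)
`a['z'] = 6` → a = {'x': 3, 'y': 4, 'z': 6} (same object as b); b = {'x': 3, 'y': 4, 'z': 6} (same object as a)
`print(b)` → prints {'x': 3, 'y': 4, 'z': 6}

Answer: {'x': 3, 'y': 4, 'z': 6}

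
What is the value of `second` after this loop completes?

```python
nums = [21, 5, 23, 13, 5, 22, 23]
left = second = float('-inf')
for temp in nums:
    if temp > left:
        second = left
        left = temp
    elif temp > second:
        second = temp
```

Second largest (with repeats) in [21, 5, 23, 13, 5, 22, 23]
`second` takes the values: -inf → 5 → 21 → 22 → 23

Answer: 23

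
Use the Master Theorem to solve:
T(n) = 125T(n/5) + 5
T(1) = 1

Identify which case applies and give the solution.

a=125, b=5, f(n)=5. log_5(125) = 3. Since c=0 < 3, Case 1 applies: T(n) = Θ(n^log_b(a)) = O(n^3).

Answer: O(n^3) - Case 1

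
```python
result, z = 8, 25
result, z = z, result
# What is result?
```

Trace:
`result, z = 8, 25` → result = 8; z = 25
`result, z = z, result` → result = 25; z = 8
So result = 25

Answer: 25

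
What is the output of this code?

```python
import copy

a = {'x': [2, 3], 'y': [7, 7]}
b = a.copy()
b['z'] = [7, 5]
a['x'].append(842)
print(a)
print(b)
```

Key concept: shallow copy of dict with mutable values.
Step by step:
`a = {'x': [2, 3], 'y': [7, 7]}` → a = {'x': [2, 3], 'y': [7, 7]}
`b = a.copy()` → b = {'x': [2, 3], 'y': [7, 7]}
`b['z'] = [7, 5]` → b = {'x': [2, 3], 'y': [7, 7], 'z': [7, 5]}
`a['x'].append(842)` → a = {'x': [2, 3, 842], 'y': [7, 7]}; b = {'x': [2, 3, 842], 'y': [7, 7], 'z': [7, 5]}
`print(a)` → prints {'x': [2, 3, 842], 'y': [7, 7]}
`print(b)` → prints {'x': [2, 3, 842], 'y': [7, 7], 'z': [7, 5]}

Answer:
{'x': [2, 3, 842], 'y': [7, 7]}
{'x': [2, 3, 842], 'y': [7, 7], 'z': [7, 5]}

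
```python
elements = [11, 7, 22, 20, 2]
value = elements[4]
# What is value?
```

Trace:
`elements = [11, 7, 22, 20, 2]` → elements = [11, 7, 22, 20, 2]
`value = elements[4]` → value = 2
So value = 2

Answer: 2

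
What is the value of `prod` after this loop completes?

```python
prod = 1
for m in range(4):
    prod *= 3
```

3^4 = 81
`prod` takes the values: 1 → 3 → 9 → 27 → 81

Answer: 81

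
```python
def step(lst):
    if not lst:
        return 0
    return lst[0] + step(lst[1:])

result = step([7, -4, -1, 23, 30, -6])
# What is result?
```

7 + (-4) + (-1) + 23 + 30 + (-6) + 0 = 49

Answer: 49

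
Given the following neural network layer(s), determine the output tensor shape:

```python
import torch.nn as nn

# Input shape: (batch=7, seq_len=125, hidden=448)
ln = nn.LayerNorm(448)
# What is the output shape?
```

Input: (7, 125, 448) -> Output: (7, 125, 448)

Answer: (7, 125, 448)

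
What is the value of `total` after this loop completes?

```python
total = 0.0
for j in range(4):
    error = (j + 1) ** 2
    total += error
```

Sum of squared losses 1² + 2² + ... + 4²
`total` takes the values: 0.0 → 1.0 → 5.0 → 14.0 → 30.0

Answer: 30.0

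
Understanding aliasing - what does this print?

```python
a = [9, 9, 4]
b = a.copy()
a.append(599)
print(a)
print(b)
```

Key concept: list.copy() creates independent copy.
Step by step:
`a = [9, 9, 4]` → a = [9, 9, 4]
`b = a.copy()` → b = [9, 9, 4]
`a.append(599)` → a = [9, 9, 4, 599]
`print(a)` → prints [9, 9, 4, 599]
`print(b)` → prints [9, 9, 4]

Answer:
[9, 9, 4, 599]
[9, 9, 4]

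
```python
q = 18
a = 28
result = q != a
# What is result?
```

Trace:
`q = 18` → q = 18
`a = 28` → a = 28
`result = q != a` → result = True
So result = True

Answer: True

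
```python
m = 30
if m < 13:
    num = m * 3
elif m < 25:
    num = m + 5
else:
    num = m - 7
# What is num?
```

Trace:
`m = 30` → m = 30
`if m < 13: ...` → m < 13 is False, m < 25 is False, take else branch → num = 23
So num = 23

Answer: 23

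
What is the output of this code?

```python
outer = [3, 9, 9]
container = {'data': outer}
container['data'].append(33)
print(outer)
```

Key concept: dict holds reference to list.
Step by step:
`outer = [3, 9, 9]` → outer = [3, 9, 9]
`container = {'data': outer}` → container = {'data': [3, 9, 9]}
`container['data'].append(33)` → outer = [3, 9, 9, 33]; container = {'data': [3, 9, 9, 33]}
`print(outer)` → prints [3, 9, 9, 33]

Answer: [3, 9, 9, 33]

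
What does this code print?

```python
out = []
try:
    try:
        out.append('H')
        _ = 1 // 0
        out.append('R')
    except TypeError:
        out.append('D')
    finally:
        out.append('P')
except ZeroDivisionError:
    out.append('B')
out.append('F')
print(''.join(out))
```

Execution trace: 'H' (try body) → 'P' (finally) → 'B' (outer except ZeroDivisionError) → 'F' (after the try/except). Output: HPBF

Answer: HPBF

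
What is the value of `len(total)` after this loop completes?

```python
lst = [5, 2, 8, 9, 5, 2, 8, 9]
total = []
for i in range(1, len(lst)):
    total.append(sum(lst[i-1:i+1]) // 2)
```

Number of 2-element averages
`total` takes the values: [] → [3] → [3, 5] → [3, 5, 8] → [3, 5, 8, 7] → [3, 5, 8, 7, 3] → [3, 5, 8, 7, 3, 5] → [3, 5, 8, 7, 3, 5, 8]
So `len(total)` = 7

Answer: 7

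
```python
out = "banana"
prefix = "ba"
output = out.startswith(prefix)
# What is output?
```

Trace:
`out = "banana"` → out = 'banana'
`prefix = "ba"` → prefix = 'ba'
`output = out.startswith(prefix)` → output = True
So output = True

Answer: True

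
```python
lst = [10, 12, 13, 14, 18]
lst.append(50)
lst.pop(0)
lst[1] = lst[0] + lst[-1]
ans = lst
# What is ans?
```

Trace:
`lst = [10, 12, 13, 14, 18]` → lst = [10, 12, 13, 14, 18]
`lst.append(50)` → lst = [10, 12, 13, 14, 18, 50]
`lst.pop(0)` → lst = [12, 13, 14, 18, 50]
`lst[1] = lst[0] + lst[-1]` → lst = [12, 62, 14, 18, 50]
`ans = lst` → ans = [12, 62, 14, 18, 50]
So ans = [12, 62, 14, 18, 50]

Answer: [12, 62, 14, 18, 50]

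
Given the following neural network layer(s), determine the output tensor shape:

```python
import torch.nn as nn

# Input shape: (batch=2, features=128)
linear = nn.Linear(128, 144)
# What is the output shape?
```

Input: (2, 128) -> Output: (2, 144)

Answer: (2, 144)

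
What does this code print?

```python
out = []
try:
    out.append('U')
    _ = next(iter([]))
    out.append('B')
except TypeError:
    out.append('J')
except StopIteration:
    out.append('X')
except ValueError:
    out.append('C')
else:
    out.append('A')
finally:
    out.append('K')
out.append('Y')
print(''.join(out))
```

Execution trace: 'U' (try body) → 'X' (except StopIteration) → 'K' (finally) → 'Y' (after the try/except). Output: UXKY

Answer: UXKY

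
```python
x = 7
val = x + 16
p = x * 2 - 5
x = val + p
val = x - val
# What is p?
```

Trace:
`x = 7` → x = 7
`val = x + 16` → val = 23
`p = x * 2 - 5` → p = 9
`x = val + p` → x = 32
`val = x - val` → val = 9
So p = 9

Answer: 9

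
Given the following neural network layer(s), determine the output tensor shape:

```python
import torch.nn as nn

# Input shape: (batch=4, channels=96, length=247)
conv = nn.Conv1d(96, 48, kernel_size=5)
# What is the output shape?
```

Input: (4, 96, 247) -> Output: (4, 48, 243)

Answer: (4, 48, 243)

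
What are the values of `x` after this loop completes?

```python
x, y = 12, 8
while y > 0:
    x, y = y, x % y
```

GCD of 12 and 8
`x` takes the values: 12 → 8 → 4

Answer: 4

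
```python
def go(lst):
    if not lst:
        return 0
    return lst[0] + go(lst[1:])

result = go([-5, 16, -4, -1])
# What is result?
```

(-5) + 16 + (-4) + (-1) + 0 = 6

Answer: 6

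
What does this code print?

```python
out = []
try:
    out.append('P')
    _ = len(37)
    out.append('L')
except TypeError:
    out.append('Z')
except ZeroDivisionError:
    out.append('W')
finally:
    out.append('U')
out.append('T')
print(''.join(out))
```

Execution trace: 'P' (try body) → 'Z' (except TypeError) → 'U' (finally) → 'T' (after the try/except). Output: PZUT

Answer: PZUT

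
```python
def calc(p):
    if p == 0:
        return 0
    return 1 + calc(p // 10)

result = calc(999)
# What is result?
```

Count of digits of 999: 3

Answer: 3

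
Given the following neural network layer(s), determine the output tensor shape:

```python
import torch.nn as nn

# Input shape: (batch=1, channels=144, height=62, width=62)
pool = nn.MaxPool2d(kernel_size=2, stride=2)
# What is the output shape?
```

Input: (1, 144, 62, 62) -> Output: (1, 144, 31, 31)

Answer: (1, 144, 31, 31)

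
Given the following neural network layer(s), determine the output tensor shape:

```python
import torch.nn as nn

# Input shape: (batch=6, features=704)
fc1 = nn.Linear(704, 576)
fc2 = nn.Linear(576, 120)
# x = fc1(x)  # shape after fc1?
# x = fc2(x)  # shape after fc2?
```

Input: (6, 704) -> after fc1: (6, 576) -> Output: (6, 120)

Answer: (6, 120)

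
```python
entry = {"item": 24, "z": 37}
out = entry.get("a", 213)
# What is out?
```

Trace:
`entry = {"item": 24, "z": 37}` → entry = {'item': 24, 'z': 37}
`out = entry.get("a", 213)` → out = 213
So out = 213

Answer: 213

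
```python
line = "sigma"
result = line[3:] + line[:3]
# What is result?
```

Trace:
`line = "sigma"` → line = 'sigma'
`result = line[3:] + line[:3]` → result = 'masig'
So result = 'masig'

Answer: 'masig'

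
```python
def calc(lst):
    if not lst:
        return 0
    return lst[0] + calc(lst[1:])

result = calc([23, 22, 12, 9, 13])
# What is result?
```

23 + 22 + 12 + 9 + 13 + 0 = 79

Answer: 79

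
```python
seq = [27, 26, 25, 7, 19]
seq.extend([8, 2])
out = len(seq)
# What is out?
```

Trace:
`seq = [27, 26, 25, 7, 19]` → seq = [27, 26, 25, 7, 19]
`seq.extend([8, 2])` → seq = [27, 26, 25, 7, 19, 8, 2]
`out = len(seq)` → out = 7
So out = 7

Answer: 7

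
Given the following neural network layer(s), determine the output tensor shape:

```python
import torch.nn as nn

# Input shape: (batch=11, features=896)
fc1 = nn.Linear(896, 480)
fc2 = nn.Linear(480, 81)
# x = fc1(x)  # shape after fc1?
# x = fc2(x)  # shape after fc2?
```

Input: (11, 896) -> after fc1: (11, 480) -> Output: (11, 81)

Answer: (11, 81)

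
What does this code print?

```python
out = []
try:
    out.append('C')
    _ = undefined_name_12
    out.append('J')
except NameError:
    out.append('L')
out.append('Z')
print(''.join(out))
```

Execution trace: 'C' (try body) → 'L' (except NameError) → 'Z' (after the try/except). Output: CLZ

Answer: CLZ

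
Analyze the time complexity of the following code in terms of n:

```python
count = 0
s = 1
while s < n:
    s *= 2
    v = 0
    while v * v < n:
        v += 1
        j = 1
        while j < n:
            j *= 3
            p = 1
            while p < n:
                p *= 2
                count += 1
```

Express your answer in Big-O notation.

Each loop level contributes: log n × √n × log n × log n. Multiplying the contributions gives O(√n log^3 n).

Answer: O(√n log^3 n)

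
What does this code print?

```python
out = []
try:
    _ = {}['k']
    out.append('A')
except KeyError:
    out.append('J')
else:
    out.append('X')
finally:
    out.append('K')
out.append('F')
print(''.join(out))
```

Execution trace: 'J' (except KeyError) → 'K' (finally) → 'F' (after the try/except). Output: JKF

Answer: JKF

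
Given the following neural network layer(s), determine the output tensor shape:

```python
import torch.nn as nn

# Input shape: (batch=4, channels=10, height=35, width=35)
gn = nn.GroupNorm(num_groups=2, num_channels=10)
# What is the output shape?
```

Input: (4, 10, 35, 35) -> Output: (4, 10, 35, 35)

Answer: (4, 10, 35, 35)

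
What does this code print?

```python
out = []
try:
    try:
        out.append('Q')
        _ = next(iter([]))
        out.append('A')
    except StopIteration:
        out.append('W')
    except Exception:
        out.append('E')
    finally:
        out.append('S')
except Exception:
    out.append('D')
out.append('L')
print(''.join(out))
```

Execution trace: 'Q' (inner try body) → 'W' (inner except StopIteration) → 'S' (inner finally) → 'L' (after the try/except). Output: QWSL

Answer: QWSL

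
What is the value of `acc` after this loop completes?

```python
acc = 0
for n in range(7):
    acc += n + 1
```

Start at 0, add 1 to 7 = 28
`acc` takes the values: 0 → 1 → 3 → 6 → 10 → 15 → 21 → 28

Answer: 28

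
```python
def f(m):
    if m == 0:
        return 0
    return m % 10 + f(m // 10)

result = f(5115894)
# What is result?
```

Sum of digits of 5115894: 4 + 9 + 8 + 5 + 1 + 1 + 5 = 33

Answer: 33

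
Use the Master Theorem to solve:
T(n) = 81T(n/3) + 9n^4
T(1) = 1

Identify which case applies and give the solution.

a=81, b=3, f(n)=9n^4. log_3(81) = 4. Since c=4 = 4, Case 2 applies: T(n) = Θ(n^log_b(a) · log n) = O(n^4 log n).

Answer: O(n^4 log n) - Case 2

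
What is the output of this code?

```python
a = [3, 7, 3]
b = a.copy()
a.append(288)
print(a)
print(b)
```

Key concept: list.copy() creates independent copy.
Step by step:
`a = [3, 7, 3]` → a = [3, 7, 3]
`b = a.copy()` → b = [3, 7, 3]
`a.append(288)` → a = [3, 7, 3, 288]
`print(a)` → prints [3, 7, 3, 288]
`print(b)` → prints [3, 7, 3]

Answer:
[3, 7, 3, 288]
[3, 7, 3]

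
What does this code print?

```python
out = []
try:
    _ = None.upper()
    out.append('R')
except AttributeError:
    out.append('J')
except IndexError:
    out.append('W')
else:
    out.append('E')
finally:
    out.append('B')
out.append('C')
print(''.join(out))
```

Execution trace: 'J' (except AttributeError) → 'B' (finally) → 'C' (after the try/except). Output: JBC

Answer: JBC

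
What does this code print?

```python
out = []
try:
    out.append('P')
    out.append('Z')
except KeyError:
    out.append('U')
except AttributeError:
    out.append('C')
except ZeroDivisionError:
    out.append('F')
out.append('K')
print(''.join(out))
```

Execution trace: 'P' (try body) → 'Z' (try body, no exception) → 'K' (after the try/except). Output: PZK

Answer: PZK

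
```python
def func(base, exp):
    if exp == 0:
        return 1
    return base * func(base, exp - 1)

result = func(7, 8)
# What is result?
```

func(7, 8) = 7 * 7 * 7 * 7 * 7 * 7 * 7 * 7 = 5764801

Answer: 5764801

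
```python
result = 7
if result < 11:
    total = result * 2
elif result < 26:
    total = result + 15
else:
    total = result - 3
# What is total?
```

Trace:
`result = 7` → result = 7
`if result < 11: ...` → result < 11 is True → total = 14
So total = 14

Answer: 14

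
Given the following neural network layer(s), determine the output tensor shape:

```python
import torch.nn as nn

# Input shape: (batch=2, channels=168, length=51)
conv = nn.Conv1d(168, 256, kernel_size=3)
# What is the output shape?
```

Input: (2, 168, 51) -> Output: (2, 256, 49)

Answer: (2, 256, 49)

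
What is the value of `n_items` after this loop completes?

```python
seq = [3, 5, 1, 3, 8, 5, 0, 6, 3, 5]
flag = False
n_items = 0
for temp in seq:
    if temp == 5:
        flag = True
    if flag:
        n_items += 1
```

Count elements after first 5 in [3, 5, 1, 3, 8, 5, 0, 6, 3, 5]
`n_items` takes the values: 0 → 1 → 2 → 3 → 4 → 5 → 6 → 7 → 8 → 9

Answer: 9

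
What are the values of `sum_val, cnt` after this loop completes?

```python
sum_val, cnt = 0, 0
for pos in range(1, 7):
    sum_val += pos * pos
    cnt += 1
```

Sum of squares and count
`sum_val, cnt` takes the values: (0, 0) → (1, 0) → (1, 1) → (5, 1) → (5, 2) → (14, 2) → (14, 3) → (30, 3) → (30, 4) → (55, 4) → (55, 5) → (91, 5) → (91, 6)

Answer: 91, 6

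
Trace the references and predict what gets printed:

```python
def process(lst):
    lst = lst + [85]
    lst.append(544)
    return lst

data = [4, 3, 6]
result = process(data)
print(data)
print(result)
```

Key concept: rebinding parameter vs mutation.
Step by step:
`data = [4, 3, 6]` → data = [4, 3, 6]
`result = process(data)` → result = [4, 3, 6, 85, 544]
`print(data)` → prints [4, 3, 6]
`print(result)` → prints [4, 3, 6, 85, 544]

Answer:
[4, 3, 6]
[4, 3, 6, 85, 544]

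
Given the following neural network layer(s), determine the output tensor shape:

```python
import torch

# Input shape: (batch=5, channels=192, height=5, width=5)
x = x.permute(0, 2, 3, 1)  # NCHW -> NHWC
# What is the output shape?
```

Input: (5, 192, 5, 5) -> Output: (5, 5, 5, 192)

Answer: (5, 5, 5, 192)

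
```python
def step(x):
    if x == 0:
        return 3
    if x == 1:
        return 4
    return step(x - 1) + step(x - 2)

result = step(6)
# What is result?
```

Build up from base cases: step(0)=3, step(1)=4, step(2)=7, step(3)=11, step(4)=18, step(5)=29, step(6)=47

Answer: 47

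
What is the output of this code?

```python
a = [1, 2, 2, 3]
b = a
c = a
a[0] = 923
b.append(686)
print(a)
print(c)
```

Key concept: multiple aliases.
Step by step:
`a = [1, 2, 2, 3]` → a = [1, 2, 2, 3]
`b = a` → b = [1, 2, 2, 3] (same object as a)
`c = a` → c = [1, 2, 2, 3] (same object as a, b)
`a[0] = 923` → a = [923, 2, 2, 3] (same object as b, c); b = [923, 2, 2, 3] (same object as a, c); c = [923, 2, 2, 3] (same object as a, b)
`b.append(686)` → a = [923, 2, 2, 3, 686] (same object as b, c); b = [923, 2, 2, 3, 686] (same object as a, c); c = [923, 2, 2, 3, 686] (same object as a, b)
`print(a)` → prints [923, 2, 2, 3, 686]
`print(c)` → prints [923, 2, 2, 3, 686]

Answer:
[923, 2, 2, 3, 686]
[923, 2, 2, 3, 686]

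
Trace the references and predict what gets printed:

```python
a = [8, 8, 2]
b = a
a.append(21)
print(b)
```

Key concept: basic list aliasing.
Step by step:
`a = [8, 8, 2]` → a = [8, 8, 2]
`b = a` → b = [8, 8, 2] (same object as a)
`a.append(21)` → a = [8, 8, 2, 21] (same object as b); b = [8, 8, 2, 21] (same object as a)
`print(b)` → prints [8, 8, 2, 21]

Answer: [8, 8, 2, 21]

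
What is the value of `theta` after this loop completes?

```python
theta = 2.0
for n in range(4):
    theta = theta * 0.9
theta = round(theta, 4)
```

Exponential decay: 2.0 * 0.9^4
`theta` takes the values: 2.0 → 1.8 → 1.62 → 1.458 → 1.3122

Answer: 1.3122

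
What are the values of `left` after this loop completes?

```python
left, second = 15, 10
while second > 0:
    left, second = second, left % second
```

GCD of 15 and 10
`left` takes the values: 15 → 10 → 5

Answer: 5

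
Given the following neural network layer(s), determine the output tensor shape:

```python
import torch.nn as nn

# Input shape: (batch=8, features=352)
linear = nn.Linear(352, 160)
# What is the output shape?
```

Input: (8, 352) -> Output: (8, 160)

Answer: (8, 160)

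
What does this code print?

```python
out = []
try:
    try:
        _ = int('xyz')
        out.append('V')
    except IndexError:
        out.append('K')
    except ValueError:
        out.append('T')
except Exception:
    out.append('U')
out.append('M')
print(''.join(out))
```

Execution trace: 'T' (inner except ValueError) → 'M' (after the try/except). Output: TM

Answer: TM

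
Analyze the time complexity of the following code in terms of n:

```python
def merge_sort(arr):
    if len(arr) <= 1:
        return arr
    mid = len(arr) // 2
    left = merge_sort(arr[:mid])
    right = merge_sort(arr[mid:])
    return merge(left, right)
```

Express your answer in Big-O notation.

This is Merge sort. Time complexity: O(n log n).

Answer: O(n log n)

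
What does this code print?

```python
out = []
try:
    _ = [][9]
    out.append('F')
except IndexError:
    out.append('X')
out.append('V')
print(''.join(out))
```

Execution trace: 'X' (except IndexError) → 'V' (after the try/except). Output: XV

Answer: XV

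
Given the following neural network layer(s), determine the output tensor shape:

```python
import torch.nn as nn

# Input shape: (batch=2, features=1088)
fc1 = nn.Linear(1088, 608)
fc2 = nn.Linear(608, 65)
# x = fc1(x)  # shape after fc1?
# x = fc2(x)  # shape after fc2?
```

Input: (2, 1088) -> after fc1: (2, 608) -> Output: (2, 65)

Answer: (2, 65)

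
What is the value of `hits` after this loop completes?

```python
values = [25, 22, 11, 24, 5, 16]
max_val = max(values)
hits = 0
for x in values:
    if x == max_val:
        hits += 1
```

Count of max value 25 in [25, 22, 11, 24, 5, 16]
`hits` takes the values: 0 → 1

Answer: 1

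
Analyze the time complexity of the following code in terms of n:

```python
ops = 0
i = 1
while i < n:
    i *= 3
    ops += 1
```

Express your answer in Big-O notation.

Each loop level contributes: log n. Multiplying the contributions gives O(log n).

Answer: O(log n)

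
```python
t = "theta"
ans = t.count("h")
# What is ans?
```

Trace:
`t = "theta"` → t = 'theta'
`ans = t.count("h")` → ans = 1
So ans = 1

Answer: 1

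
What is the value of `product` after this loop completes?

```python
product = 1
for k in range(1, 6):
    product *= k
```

5! = 120
`product` takes the values: 1 → 2 → 6 → 24 → 120

Answer: 120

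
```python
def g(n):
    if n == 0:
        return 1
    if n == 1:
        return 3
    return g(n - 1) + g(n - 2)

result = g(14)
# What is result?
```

Build up from base cases: g(0)=1, g(1)=3, g(2)=4, g(3)=7, g(4)=11, g(5)=18, g(6)=29, ..., g(14)=1364

Answer: 1364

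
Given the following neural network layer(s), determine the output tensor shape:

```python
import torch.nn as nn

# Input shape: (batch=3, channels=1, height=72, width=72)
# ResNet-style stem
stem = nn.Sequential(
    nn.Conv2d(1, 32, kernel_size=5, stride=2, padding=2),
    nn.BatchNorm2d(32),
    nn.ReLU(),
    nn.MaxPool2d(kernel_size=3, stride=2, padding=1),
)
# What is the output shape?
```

Input: (3, 1, 72, 72) -> after Conv2d 5x5 stride=2: (3, 32, 36, 36) -> Output: (3, 32, 18, 18)

Answer: (3, 32, 18, 18)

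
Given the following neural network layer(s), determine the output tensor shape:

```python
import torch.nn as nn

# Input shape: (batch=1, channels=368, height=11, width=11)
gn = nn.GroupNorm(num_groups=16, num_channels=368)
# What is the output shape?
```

Input: (1, 368, 11, 11) -> Output: (1, 368, 11, 11)

Answer: (1, 368, 11, 11)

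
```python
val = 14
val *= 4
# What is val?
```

Trace:
`val = 14` → val = 14
`val *= 4` → val = 56
So val = 56

Answer: 56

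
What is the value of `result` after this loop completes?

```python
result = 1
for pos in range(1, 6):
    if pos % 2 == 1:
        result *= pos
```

Product of odd numbers 1 to 5
`result` takes the values: 1 → 3 → 15

Answer: 15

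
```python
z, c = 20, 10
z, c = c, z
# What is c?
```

Trace:
`z, c = 20, 10` → z = 20; c = 10
`z, c = c, z` → z = 10; c = 20
So c = 20

Answer: 20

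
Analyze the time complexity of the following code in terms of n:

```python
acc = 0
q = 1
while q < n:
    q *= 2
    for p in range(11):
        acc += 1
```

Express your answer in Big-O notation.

Each loop level contributes: log n × 1. Multiplying the contributions gives O(log n).

Answer: O(log n)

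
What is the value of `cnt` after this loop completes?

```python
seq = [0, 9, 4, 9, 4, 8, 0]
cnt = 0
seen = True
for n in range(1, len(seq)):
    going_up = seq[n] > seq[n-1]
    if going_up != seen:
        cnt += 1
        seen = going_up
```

Count direction changes in [0, 9, 4, 9, 4, 8, 0]
`cnt` takes the values: 0 → 1 → 2 → 3 → 4 → 5

Answer: 5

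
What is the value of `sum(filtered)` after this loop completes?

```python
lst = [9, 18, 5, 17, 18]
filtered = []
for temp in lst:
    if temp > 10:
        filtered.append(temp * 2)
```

Sum of doubled values > 10
`filtered` takes the values: [] → [36] → [36, 34] → [36, 34, 36]
So `sum(filtered)` = 106

Answer: 106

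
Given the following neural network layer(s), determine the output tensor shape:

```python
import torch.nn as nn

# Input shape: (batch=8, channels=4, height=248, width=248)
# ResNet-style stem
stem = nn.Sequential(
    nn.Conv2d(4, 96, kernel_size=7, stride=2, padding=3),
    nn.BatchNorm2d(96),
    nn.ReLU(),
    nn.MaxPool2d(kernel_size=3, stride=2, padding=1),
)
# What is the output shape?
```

Input: (8, 4, 248, 248) -> after Conv2d 7x7 stride=2: (8, 96, 124, 124) -> Output: (8, 96, 62, 62)

Answer: (8, 96, 62, 62)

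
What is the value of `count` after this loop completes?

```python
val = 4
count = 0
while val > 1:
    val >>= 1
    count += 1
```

Count right shifts until 1
`count` takes the values: 0 → 1 → 2

Answer: 2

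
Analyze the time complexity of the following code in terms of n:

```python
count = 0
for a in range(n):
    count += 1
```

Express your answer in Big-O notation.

Each loop level contributes: n. Multiplying the contributions gives O(n).

Answer: O(n)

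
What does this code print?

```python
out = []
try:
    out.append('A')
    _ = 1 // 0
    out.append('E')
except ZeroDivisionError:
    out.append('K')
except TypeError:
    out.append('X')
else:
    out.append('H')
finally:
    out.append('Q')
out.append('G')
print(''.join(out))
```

Execution trace: 'A' (try body) → 'K' (except ZeroDivisionError) → 'Q' (finally) → 'G' (after the try/except). Output: AKQG

Answer: AKQG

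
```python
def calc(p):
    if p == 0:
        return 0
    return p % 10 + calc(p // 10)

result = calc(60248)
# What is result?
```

Sum of digits of 60248: 8 + 4 + 2 + 0 + 6 = 20

Answer: 20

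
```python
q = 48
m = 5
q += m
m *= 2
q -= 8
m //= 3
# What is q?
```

Trace:
`q = 48` → q = 48
`m = 5` → m = 5
`q += m` → q = 53
`m *= 2` → m = 10
`q -= 8` → q = 45
`m //= 3` → m = 3
So q = 45

Answer: 45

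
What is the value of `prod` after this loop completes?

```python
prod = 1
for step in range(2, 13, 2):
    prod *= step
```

Product of even numbers 2 to 12
`prod` takes the values: 1 → 2 → 8 → 48 → 384 → 3840 → 46080

Answer: 46080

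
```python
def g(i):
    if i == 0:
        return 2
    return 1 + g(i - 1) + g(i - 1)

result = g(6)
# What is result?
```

g(i) = 1 + 2·g(i-1), g(0)=2. Closed form: (2+1)·2^6 - 1 = 191.

Answer: 191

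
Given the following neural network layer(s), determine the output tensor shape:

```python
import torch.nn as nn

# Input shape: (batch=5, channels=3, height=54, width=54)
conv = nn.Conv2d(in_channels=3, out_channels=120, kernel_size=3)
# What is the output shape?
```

Input: (5, 3, 54, 54) -> Output: (5, 120, 52, 52)

Answer: (5, 120, 52, 52)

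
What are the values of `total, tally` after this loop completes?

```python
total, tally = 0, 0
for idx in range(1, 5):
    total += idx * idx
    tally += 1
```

Sum of squares and count
`total, tally` takes the values: (0, 0) → (1, 0) → (1, 1) → (5, 1) → (5, 2) → (14, 2) → (14, 3) → (30, 3) → (30, 4)

Answer: 30, 4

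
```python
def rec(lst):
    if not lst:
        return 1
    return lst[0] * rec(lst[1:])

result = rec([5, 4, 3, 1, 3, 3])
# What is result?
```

Product over [5, 4, 3, 1, 3, 3] = 5 * 4 * 3 * 1 * 3 * 3 = 540

Answer: 540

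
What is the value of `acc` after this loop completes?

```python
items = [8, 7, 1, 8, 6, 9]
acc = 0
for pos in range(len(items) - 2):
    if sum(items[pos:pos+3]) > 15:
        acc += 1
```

Count windows with sum > 15
`acc` takes the values: 0 → 1 → 2 → 3

Answer: 3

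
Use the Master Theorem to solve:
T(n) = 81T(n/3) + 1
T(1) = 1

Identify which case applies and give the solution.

a=81, b=3, f(n)=1. log_3(81) = 4. Since c=0 < 4, Case 1 applies: T(n) = Θ(n^log_b(a)) = O(n^4).

Answer: O(n^4) - Case 1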